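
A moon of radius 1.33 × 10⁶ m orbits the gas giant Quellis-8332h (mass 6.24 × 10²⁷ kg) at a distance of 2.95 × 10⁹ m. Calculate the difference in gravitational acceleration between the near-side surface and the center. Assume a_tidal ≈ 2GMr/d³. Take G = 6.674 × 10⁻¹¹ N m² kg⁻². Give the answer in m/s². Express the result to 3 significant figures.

a_tidal = 2GMr/d³
        = 2 × (6.674 × 10⁻¹¹) × (6.24 × 10²⁷) × (1.33 × 10⁶) / (2.95 × 10⁹)³
        = 4.32 × 10⁻⁵ m/s²

4.32 × 10⁻⁵ m/s²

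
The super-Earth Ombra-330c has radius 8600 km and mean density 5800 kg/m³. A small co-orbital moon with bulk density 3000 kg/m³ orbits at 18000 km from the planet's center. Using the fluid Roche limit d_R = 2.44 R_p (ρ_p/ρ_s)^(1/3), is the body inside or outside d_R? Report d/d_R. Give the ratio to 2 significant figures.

d_R = 2.44 × (8600 km) × (5800/3000)^(1/3) = 26140 km
d/d_R = (18000) / (26140) = 0.69
Since d/d_R < 1, the body is inside the Roche limit.

inside; d/d_R ≈ 0.69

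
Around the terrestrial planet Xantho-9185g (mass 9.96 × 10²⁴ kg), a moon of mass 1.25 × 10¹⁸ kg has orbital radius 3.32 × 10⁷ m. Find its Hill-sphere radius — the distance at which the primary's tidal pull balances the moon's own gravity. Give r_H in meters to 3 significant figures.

1.15 × 10⁵ m

r_H ≈ a (m/3M)^(1/3)
    = (3.32 × 10⁷) × (1.25 × 10¹⁸ / (3 × 9.96 × 10²⁴))^(1/3)
    = 1.15 × 10⁵ m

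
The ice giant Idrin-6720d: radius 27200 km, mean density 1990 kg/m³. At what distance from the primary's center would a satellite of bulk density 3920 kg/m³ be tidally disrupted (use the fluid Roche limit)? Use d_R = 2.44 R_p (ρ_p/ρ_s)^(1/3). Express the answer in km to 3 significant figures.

52900 km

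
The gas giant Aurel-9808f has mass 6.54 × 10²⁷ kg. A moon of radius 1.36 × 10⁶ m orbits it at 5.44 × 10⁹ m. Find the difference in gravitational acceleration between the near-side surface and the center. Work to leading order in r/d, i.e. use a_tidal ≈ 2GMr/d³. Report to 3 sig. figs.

Δg = 2GMr/d³
   = 2 × (6.674 × 10⁻¹¹) × (6.54 × 10²⁷) × (1.36 × 10⁶) / (5.44 × 10⁹)³
   = 7.37 × 10⁻⁶ m/s²

7.37 × 10⁻⁶ m/s²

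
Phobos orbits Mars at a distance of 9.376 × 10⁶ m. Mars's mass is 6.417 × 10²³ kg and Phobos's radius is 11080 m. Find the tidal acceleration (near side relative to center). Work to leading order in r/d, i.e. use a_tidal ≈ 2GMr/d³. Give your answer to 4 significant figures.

1.151 × 10⁻³ m/s²

Δg = 2GMr/d³
   = 2 × (6.674 × 10⁻¹¹) × (6.417 × 10²³) × (11080) / (9.376 × 10⁶)³
   = 1.151 × 10⁻³ m/s²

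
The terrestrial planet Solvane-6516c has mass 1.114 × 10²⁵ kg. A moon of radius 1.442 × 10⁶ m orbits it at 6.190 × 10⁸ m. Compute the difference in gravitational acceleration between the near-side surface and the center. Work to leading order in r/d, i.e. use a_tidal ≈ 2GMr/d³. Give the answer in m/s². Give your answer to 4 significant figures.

9.041 × 10⁻⁶ m/s²

The tidal stretch is the gradient of GM/d² times the body's extent r, hence the 1/d³ dependence.
a_tidal = 2GMr/d³
        = 2 × (6.674 × 10⁻¹¹) × (1.114 × 10²⁵) × (1.442 × 10⁶) / (6.190 × 10⁸)³
        = 9.041 × 10⁻⁶ m/s²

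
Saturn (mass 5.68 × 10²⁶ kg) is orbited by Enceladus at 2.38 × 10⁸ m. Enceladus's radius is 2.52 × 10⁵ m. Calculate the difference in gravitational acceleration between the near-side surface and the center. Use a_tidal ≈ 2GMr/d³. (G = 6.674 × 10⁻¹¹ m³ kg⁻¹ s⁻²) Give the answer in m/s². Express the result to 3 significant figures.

Since r ≪ d, expand the inverse-square field across one radius to get the leading 2GMr/d³ term.
Δg = 2GMr/d³
   = 2 × (6.674 × 10⁻¹¹) × (5.68 × 10²⁶) × (2.52 × 10⁵) / (2.38 × 10⁸)³
   = 1.42 × 10⁻³ m/s²

1.42 × 10⁻³ m/s²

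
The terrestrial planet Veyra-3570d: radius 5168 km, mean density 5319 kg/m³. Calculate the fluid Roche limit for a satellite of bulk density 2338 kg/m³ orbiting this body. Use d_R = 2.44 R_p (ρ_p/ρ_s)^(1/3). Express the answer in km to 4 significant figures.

d_R = 2.44 × 5168 km × (5319/2338)^(1/3)
    = 16580 km

16580 km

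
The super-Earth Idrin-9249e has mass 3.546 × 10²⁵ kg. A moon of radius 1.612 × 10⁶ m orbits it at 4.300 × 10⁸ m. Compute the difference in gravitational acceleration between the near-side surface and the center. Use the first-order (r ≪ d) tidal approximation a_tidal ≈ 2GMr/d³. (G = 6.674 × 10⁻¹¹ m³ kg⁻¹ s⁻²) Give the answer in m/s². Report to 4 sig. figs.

Δg = 2GMr/d³
   = 2 × (6.674 × 10⁻¹¹) × (3.546 × 10²⁵) × (1.612 × 10⁶) / (4.300 × 10⁸)³
   = 9.597 × 10⁻⁵ m/s²

9.597 × 10⁻⁵ m/s²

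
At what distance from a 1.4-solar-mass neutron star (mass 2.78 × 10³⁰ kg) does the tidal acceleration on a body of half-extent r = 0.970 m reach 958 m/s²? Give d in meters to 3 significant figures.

2GMr/d³ = a_tidal  ⇒  d = (2GMr / a_tidal)^(1/3)
d = (2 × 6.674×10⁻¹¹ × (2.78 × 10³⁰) × (0.970) / (958))^(1/3)
  = 7.22 × 10⁵ m

7.22 × 10⁵ m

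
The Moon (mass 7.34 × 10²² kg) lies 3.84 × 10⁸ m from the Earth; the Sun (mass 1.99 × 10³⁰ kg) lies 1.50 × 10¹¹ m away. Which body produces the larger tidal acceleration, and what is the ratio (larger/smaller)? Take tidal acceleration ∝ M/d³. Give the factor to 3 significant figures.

Compare M/d³ for the two perturbers:
The Moon: (7.34 × 10²²) / (3.84 × 10⁸)³ = 1.296 × 10⁻³
The Sun: (1.99 × 10³⁰) / (1.50 × 10¹¹)³ = 5.896 × 10⁻⁴
Ratio (larger/smaller) = 2.20

The Moon, by a factor of ≈ 2.20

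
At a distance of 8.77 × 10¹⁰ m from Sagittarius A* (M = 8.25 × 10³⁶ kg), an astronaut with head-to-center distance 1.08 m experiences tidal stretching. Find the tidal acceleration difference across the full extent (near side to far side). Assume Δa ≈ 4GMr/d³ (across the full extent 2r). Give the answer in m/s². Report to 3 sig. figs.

3.53 × 10⁻⁶ m/s²

Δg = 4GMr/d³
   = 4 × (6.674 × 10⁻¹¹) × (8.25 × 10³⁶) × (1.08) / (8.77 × 10¹⁰)³
   = 3.53 × 10⁻⁶ m/s²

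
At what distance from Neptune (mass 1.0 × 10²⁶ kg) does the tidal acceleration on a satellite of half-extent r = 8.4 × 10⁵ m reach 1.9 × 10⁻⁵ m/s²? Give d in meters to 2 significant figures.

8.4 × 10⁸ m

2GMr/d³ = a_tidal  ⇒  d = (2GMr / a_tidal)^(1/3)
d = (2 × 6.674×10⁻¹¹ × (1.0 × 10²⁶) × (8.4 × 10⁵) / (1.9 × 10⁻⁵))^(1/3)
  = 8.4 × 10⁸ m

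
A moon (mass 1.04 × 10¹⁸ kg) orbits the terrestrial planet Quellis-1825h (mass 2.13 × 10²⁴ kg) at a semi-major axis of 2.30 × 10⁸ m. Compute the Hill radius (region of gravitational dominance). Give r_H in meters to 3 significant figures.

1.26 × 10⁶ m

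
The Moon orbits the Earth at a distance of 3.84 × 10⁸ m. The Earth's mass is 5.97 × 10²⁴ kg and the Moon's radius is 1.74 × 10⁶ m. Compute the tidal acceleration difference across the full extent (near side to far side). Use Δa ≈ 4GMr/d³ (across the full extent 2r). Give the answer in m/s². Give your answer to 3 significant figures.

Δg = 4GMr/d³
   = 4 × (6.674 × 10⁻¹¹) × (5.97 × 10²⁴) × (1.74 × 10⁶) / (3.84 × 10⁸)³
   = 4.90 × 10⁻⁵ m/s²

4.90 × 10⁻⁵ m/s²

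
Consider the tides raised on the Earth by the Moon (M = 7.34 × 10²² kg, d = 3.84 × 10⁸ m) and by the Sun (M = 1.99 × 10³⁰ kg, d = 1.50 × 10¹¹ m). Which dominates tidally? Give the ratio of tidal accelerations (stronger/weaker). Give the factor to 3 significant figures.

The Moon, by a factor of ≈ 2.20

Tidal acceleration ∝ M/d³, so compare M/d³ for each.
The Moon: (7.34 × 10²²) / (3.84 × 10⁸)³ = 1.296 × 10⁻³
The Sun: (1.99 × 10³⁰) / (1.50 × 10¹¹)³ = 5.896 × 10⁻⁴
Ratio (larger/smaller) = 2.20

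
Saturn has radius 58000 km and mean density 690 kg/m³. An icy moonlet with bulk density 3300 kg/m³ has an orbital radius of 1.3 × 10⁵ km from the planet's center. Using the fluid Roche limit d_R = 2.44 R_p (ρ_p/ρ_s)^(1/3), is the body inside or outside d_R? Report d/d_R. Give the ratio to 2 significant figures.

d_R = 2.44 × (58000 km) × (690/3300)^(1/3) = 84000 km
d/d_R = (1.3 × 10⁵) / (84000) = 1.5
Since d/d_R > 1, the body is outside the Roche limit.

outside; d/d_R ≈ 1.5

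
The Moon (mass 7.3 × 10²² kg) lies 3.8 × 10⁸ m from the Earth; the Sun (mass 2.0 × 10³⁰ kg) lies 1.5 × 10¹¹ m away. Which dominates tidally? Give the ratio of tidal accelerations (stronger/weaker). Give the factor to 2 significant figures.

The tide-raising term goes as M/d³ (the gradient of a 1/d² field).
The Moon: (7.3 × 10²²) / (3.8 × 10⁸)³ = 1.330 × 10⁻³
The Sun: (2.0 × 10³⁰) / (1.5 × 10¹¹)³ = 5.926 × 10⁻⁴
Ratio (larger/smaller) = 2.2

The Moon, by a factor of ≈ 2.2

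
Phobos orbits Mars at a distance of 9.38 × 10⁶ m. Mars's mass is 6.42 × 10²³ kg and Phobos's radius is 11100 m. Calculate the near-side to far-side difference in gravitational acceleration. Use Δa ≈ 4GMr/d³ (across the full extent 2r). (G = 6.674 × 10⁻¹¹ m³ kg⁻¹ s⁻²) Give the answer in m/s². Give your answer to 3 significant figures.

2.31 × 10⁻³ m/s²

Near-to-far spans 2r, so the tidal difference is twice the near-to-center value: 4GMr/d³.
Δa = 4GMr/d³
   = 4 × (6.674 × 10⁻¹¹) × (6.42 × 10²³) × (11100) / (9.38 × 10⁶)³
   = 2.31 × 10⁻³ m/s²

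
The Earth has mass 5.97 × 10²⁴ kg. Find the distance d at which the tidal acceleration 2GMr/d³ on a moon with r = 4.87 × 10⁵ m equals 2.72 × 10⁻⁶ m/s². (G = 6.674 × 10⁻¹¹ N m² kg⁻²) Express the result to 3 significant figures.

2GMr/d³ = a_tidal  ⇒  d = (2GMr / a_tidal)^(1/3)
d = (2 × 6.674×10⁻¹¹ × (5.97 × 10²⁴) × (4.87 × 10⁵) / (2.72 × 10⁻⁶))^(1/3)
  = 5.23 × 10⁸ m

5.23 × 10⁸ m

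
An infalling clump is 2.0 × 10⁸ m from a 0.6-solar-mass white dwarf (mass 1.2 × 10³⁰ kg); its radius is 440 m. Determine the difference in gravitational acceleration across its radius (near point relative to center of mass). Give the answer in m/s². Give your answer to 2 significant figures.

8.8 × 10⁻³ m/s²

Δa = 2GMr/d³
   = 2 × (6.674 × 10⁻¹¹) × (1.2 × 10³⁰) × (440) / (2.0 × 10⁸)³
   = 8.8 × 10⁻³ m/s²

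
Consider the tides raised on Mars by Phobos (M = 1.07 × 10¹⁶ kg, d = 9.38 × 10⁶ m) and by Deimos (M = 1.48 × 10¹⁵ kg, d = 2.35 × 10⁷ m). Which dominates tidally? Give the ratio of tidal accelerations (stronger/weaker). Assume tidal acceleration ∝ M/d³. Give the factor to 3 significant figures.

The tide-raising term goes as M/d³ (the gradient of a 1/d² field).
Phobos: (1.07 × 10¹⁶) / (9.38 × 10⁶)³ = 1.297 × 10⁻⁵
Deimos: (1.48 × 10¹⁵) / (2.35 × 10⁷)³ = 1.140 × 10⁻⁷
Ratio (larger/smaller) = 114

Phobos, by a factor of ≈ 114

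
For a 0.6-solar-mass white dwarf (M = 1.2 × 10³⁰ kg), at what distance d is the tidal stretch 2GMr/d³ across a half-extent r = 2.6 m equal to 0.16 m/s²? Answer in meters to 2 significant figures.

1.4 × 10⁷ m

2GMr/d³ = a_tidal  ⇒  d = (2GMr / a_tidal)^(1/3)
d = (2 × 6.674×10⁻¹¹ × (1.2 × 10³⁰) × (2.6) / (0.16))^(1/3)
  = 1.4 × 10⁷ m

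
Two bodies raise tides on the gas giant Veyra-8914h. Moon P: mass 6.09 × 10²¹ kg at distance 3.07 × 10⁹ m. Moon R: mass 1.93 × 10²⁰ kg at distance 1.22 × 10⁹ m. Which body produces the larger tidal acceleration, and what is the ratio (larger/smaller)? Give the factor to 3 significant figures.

Moon P, by a factor of ≈ 1.98

Tidal acceleration ∝ M/d³, so compare M/d³ for each.
Moon P: (6.09 × 10²¹) / (3.07 × 10⁹)³ = 2.105 × 10⁻⁷
Moon R: (1.93 × 10²⁰) / (1.22 × 10⁹)³ = 1.063 × 10⁻⁷
Ratio (larger/smaller) = 1.98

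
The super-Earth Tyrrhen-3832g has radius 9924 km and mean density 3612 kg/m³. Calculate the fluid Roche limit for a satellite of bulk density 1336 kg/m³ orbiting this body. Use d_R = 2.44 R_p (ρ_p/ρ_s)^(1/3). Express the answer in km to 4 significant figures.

d_R = 2.44 × 9924 km × (3612/1336)^(1/3)
    = 33730 km

33730 km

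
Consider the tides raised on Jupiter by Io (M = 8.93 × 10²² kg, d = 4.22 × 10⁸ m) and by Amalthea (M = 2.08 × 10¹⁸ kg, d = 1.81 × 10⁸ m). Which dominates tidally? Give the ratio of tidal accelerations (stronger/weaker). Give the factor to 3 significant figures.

Io, by a factor of ≈ 3390

Compare M/d³ for the two perturbers:
Io: (8.93 × 10²²) / (4.22 × 10⁸)³ = 1.188 × 10⁻³
Amalthea: (2.08 × 10¹⁸) / (1.81 × 10⁸)³ = 3.508 × 10⁻⁷
Ratio (larger/smaller) = 3390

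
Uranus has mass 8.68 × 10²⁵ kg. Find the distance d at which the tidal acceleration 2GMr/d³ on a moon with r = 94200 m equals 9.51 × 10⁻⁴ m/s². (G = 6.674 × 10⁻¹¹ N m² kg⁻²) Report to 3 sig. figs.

2GMr/d³ = a_tidal  ⇒  d = (2GMr / a_tidal)^(1/3)
d = (2 × 6.674×10⁻¹¹ × (8.68 × 10²⁵) × (94200) / (9.51 × 10⁻⁴))^(1/3)
  = 1.05 × 10⁸ m

1.05 × 10⁸ m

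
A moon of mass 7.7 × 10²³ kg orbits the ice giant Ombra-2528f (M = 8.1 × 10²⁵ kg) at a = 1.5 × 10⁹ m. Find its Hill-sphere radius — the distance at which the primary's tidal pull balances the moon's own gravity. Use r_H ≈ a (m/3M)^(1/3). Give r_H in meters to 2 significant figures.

r_H ≈ a (m/3M)^(1/3)
    = (1.5 × 10⁹) × (7.7 × 10²³ / (3 × 8.1 × 10²⁵))^(1/3)
    = 2.2 × 10⁸ m

2.2 × 10⁸ m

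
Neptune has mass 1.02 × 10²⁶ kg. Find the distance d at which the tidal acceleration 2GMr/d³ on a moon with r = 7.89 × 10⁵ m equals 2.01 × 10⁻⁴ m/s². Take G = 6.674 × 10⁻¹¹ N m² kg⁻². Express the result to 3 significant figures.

2GMr/d³ = a_tidal  ⇒  d = (2GMr / a_tidal)^(1/3)
d = (2 × 6.674×10⁻¹¹ × (1.02 × 10²⁶) × (7.89 × 10⁵) / (2.01 × 10⁻⁴))^(1/3)
  = 3.77 × 10⁸ m

3.77 × 10⁸ m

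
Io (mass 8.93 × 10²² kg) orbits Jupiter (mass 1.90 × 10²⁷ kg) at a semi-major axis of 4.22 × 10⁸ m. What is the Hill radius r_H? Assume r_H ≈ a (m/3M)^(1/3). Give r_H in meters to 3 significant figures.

1.06 × 10⁷ m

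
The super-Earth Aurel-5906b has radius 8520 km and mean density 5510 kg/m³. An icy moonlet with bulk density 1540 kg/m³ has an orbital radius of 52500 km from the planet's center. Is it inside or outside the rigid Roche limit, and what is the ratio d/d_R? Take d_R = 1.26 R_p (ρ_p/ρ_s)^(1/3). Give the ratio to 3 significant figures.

outside; d/d_R ≈ 3.20

d_R = 1.26 × (8520 km) × (5510/1540)^(1/3) = 16420 km
d/d_R = (52500) / (16420) = 3.20
Since d/d_R > 1, the body is outside the Roche limit.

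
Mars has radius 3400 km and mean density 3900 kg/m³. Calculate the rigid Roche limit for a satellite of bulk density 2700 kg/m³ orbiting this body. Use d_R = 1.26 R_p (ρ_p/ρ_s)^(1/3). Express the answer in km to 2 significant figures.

d_R = 1.26 × 3400 km × (3900/2700)^(1/3)
    = 4800 km

4800 km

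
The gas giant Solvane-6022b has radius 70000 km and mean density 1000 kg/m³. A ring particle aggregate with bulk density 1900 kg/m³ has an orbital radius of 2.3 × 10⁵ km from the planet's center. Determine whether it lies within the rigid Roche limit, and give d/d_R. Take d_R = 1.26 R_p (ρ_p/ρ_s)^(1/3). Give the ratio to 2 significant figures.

d_R = 1.26 × (70000 km) × (1000/1900)^(1/3) = 71210 km
d/d_R = (2.3 × 10⁵) / (71210) = 3.2
Since d/d_R > 1, the body is outside the Roche limit.

outside; d/d_R ≈ 3.2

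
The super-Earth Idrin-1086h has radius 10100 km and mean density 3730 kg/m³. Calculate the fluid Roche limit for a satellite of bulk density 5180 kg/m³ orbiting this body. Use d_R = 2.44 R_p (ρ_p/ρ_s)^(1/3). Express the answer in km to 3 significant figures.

d_R = 2.44 × 10100 km × (3730/5180)^(1/3)
    = 22100 km

22100 km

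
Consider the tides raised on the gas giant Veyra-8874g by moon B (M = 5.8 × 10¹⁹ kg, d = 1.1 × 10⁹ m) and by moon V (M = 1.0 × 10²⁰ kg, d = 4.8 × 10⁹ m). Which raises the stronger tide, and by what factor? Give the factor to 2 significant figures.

Moon B, by a factor of ≈ 48

The tide-raising term goes as M/d³ (the gradient of a 1/d² field).
Moon B: (5.8 × 10¹⁹) / (1.1 × 10⁹)³ = 4.358 × 10⁻⁸
Moon V: (1.0 × 10²⁰) / (4.8 × 10⁹)³ = 9.042 × 10⁻¹⁰
Ratio (larger/smaller) = 48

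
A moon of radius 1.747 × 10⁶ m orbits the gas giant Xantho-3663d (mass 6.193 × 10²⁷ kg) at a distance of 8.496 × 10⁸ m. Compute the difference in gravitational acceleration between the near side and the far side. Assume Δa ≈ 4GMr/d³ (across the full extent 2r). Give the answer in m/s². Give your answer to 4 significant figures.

The field gradient is 2GM/d³; across the full diameter 2r the difference is 4GMr/d³.
Δa = 4GMr/d³
   = 4 × (6.674 × 10⁻¹¹) × (6.193 × 10²⁷) × (1.747 × 10⁶) / (8.496 × 10⁸)³
   = 4.710 × 10⁻³ m/s²

4.710 × 10⁻³ m/s²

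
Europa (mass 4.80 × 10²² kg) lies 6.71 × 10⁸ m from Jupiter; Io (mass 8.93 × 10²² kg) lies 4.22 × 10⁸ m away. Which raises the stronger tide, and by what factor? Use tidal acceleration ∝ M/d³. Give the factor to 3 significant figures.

Io, by a factor of ≈ 7.48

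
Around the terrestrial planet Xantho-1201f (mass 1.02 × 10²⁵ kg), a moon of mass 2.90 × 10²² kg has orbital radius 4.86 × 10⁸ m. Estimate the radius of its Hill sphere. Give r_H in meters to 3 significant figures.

4.77 × 10⁷ m

r_H ≈ a (m/3M)^(1/3)
    = (4.86 × 10⁸) × (2.90 × 10²² / (3 × 1.02 × 10²⁵))^(1/3)
    = 4.77 × 10⁷ m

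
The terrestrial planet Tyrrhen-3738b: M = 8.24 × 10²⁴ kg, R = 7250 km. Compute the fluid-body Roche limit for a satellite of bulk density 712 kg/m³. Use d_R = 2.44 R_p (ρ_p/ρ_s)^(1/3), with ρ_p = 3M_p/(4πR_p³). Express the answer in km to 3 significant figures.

34200 km

ρ_p = 3M_p/(4πR_p³) = 3 × (8.24 × 10²⁴) / (4π × (7.25 × 10⁶ m)³) = 5160 kg/m³
d_R = 2.44 × 7250 km × (5160/712)^(1/3)
    = 34200 km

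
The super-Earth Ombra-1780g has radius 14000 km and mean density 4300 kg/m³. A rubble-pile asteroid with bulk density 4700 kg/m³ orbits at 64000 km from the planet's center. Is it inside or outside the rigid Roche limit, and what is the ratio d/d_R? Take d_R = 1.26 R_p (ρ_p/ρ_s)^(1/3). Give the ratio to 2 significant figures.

outside; d/d_R ≈ 3.7

d_R = 1.26 × (14000 km) × (4300/4700)^(1/3) = 17120 km
d/d_R = (64000) / (17120) = 3.7
Since d/d_R > 1, the body is outside the Roche limit.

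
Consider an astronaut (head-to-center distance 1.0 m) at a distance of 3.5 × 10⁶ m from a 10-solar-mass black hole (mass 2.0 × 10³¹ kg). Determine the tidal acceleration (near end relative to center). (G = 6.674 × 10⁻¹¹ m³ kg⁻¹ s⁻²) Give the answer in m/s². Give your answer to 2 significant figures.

Δa = 2GMr/d³
   = 2 × (6.674 × 10⁻¹¹) × (2.0 × 10³¹) × (1.0) / (3.5 × 10⁶)³
   = 6.2 × 10¹ m/s²

6.2 × 10¹ m/s²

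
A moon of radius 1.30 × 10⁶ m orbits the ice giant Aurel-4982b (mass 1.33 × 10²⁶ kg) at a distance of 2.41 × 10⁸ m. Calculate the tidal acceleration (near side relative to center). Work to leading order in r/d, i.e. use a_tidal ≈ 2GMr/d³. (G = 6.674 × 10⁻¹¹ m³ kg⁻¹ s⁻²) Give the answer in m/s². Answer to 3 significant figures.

Since r ≪ d, expand the inverse-square field across one radius to get the leading 2GMr/d³ term.
Δa = 2GMr/d³
   = 2 × (6.674 × 10⁻¹¹) × (1.33 × 10²⁶) × (1.30 × 10⁶) / (2.41 × 10⁸)³
   = 1.65 × 10⁻³ m/s²

1.65 × 10⁻³ m/s²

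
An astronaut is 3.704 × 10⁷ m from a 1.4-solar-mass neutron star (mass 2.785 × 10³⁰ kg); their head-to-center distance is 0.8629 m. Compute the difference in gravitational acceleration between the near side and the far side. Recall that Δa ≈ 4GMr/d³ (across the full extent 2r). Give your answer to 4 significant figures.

The field gradient is 2GM/d³; across the full diameter 2r the difference is 4GMr/d³.
Δg = 4GMr/d³
   = 4 × (6.674 × 10⁻¹¹) × (2.785 × 10³⁰) × (0.8629) / (3.704 × 10⁷)³
   = 1.262 × 10⁻² m/s²

1.262 × 10⁻² m/s²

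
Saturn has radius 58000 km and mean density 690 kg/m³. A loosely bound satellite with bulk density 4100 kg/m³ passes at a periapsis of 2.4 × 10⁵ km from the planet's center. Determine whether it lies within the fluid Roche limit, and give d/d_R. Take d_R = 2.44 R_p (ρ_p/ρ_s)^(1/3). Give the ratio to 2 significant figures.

d_R = 2.44 × (58000 km) × (690/4100)^(1/3) = 78130 km
d/d_R = (2.4 × 10⁵) / (78130) = 3.1
Since d/d_R > 1, the body is outside the Roche limit.

outside; d/d_R ≈ 3.1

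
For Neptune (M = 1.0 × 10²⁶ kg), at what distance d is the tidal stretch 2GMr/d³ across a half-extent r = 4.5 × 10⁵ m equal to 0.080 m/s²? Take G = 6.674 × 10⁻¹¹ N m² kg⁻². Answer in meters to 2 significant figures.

2GMr/d³ = a_tidal  ⇒  d = (2GMr / a_tidal)^(1/3)
d = (2 × 6.674×10⁻¹¹ × (1.0 × 10²⁶) × (4.5 × 10⁵) / (0.080))^(1/3)
  = 4.2 × 10⁷ m

4.2 × 10⁷ m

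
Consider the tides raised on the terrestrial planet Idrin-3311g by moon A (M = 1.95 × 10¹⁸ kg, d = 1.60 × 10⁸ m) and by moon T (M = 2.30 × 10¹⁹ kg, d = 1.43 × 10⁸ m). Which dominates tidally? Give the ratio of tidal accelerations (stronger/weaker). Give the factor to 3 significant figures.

Compare M/d³ for the two perturbers:
Moon A: (1.95 × 10¹⁸) / (1.60 × 10⁸)³ = 4.761 × 10⁻⁷
Moon T: (2.30 × 10¹⁹) / (1.43 × 10⁸)³ = 7.865 × 10⁻⁶
Ratio (larger/smaller) = 16.5

Moon T, by a factor of ≈ 16.5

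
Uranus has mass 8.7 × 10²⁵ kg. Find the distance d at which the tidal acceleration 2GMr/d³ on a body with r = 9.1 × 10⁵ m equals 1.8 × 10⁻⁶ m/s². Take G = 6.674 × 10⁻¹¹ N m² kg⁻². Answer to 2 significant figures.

1.8 × 10⁹ m

2GMr/d³ = a_tidal  ⇒  d = (2GMr / a_tidal)^(1/3)
d = (2 × 6.674×10⁻¹¹ × (8.7 × 10²⁵) × (9.1 × 10⁵) / (1.8 × 10⁻⁶))^(1/3)
  = 1.8 × 10⁹ m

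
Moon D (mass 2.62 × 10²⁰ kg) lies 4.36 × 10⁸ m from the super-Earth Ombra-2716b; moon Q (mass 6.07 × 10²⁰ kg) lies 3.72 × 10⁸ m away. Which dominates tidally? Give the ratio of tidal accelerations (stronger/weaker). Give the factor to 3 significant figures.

Tidal stretch scales as M/d³; compute that for each body.
Moon D: (2.62 × 10²⁰) / (4.36 × 10⁸)³ = 3.161 × 10⁻⁶
Moon Q: (6.07 × 10²⁰) / (3.72 × 10⁸)³ = 1.179 × 10⁻⁵
Ratio (larger/smaller) = 3.73

Moon Q, by a factor of ≈ 3.73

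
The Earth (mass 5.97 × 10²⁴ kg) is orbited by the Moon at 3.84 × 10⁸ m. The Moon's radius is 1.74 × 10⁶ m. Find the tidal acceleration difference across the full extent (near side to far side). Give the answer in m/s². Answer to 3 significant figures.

4.90 × 10⁻⁵ m/s²

Near-to-far spans 2r, so the tidal difference is twice the near-to-center value: 4GMr/d³.
a_tidal = 4GMr/d³
        = 4 × (6.674 × 10⁻¹¹) × (5.97 × 10²⁴) × (1.74 × 10⁶) / (3.84 × 10⁸)³
        = 4.90 × 10⁻⁵ m/s²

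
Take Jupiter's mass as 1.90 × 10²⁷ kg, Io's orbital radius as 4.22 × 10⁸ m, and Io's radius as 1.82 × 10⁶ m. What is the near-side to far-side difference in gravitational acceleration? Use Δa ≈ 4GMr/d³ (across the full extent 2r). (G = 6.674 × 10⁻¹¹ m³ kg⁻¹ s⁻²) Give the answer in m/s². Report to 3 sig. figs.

Differencing GM/(d−r)² and GM/(d+r)² to first order in r/d gives 4GMr/d³.
Δg = 4GMr/d³
   = 4 × (6.674 × 10⁻¹¹) × (1.90 × 10²⁷) × (1.82 × 10⁶) / (4.22 × 10⁸)³
   = 1.23 × 10⁻² m/s²

1.23 × 10⁻² m/s²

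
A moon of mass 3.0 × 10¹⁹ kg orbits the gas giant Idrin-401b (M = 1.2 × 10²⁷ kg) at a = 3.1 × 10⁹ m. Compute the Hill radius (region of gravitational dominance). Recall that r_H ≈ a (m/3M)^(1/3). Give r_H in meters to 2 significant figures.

6.3 × 10⁶ m

r_H ≈ a (m/3M)^(1/3)
    = (3.1 × 10⁹) × (3.0 × 10¹⁹ / (3 × 1.2 × 10²⁷))^(1/3)
    = 6.3 × 10⁶ m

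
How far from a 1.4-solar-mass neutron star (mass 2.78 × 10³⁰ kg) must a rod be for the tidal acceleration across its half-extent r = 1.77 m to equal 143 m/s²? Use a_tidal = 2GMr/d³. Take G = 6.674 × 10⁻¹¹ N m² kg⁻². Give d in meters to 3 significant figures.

2GMr/d³ = a_tidal  ⇒  d = (2GMr / a_tidal)^(1/3)
d = (2 × 6.674×10⁻¹¹ × (2.78 × 10³⁰) × (1.77) / (143))^(1/3)
  = 1.66 × 10⁶ m

1.66 × 10⁶ m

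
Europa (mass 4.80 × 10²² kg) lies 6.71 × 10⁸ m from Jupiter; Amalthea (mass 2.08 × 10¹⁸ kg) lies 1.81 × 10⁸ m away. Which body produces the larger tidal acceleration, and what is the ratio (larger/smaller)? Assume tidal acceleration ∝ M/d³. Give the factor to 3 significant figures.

Tidal acceleration ∝ M/d³, so compare M/d³ for each.
Europa: (4.80 × 10²²) / (6.71 × 10⁸)³ = 1.589 × 10⁻⁴
Amalthea: (2.08 × 10¹⁸) / (1.81 × 10⁸)³ = 3.508 × 10⁻⁷
Ratio (larger/smaller) = 453

Europa, by a factor of ≈ 453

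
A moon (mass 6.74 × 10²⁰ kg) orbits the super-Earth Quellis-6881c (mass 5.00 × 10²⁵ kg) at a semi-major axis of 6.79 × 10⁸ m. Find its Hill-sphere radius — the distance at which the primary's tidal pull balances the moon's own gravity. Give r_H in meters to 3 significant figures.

1.12 × 10⁷ m

r_H ≈ a (m/3M)^(1/3)
    = (6.79 × 10⁸) × (6.74 × 10²⁰ / (3 × 5.00 × 10²⁵))^(1/3)
    = 1.12 × 10⁷ m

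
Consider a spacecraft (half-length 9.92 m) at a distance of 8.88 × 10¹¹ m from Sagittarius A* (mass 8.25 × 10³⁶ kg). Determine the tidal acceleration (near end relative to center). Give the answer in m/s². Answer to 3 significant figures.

Since r ≪ d, expand the inverse-square field across one radius to get the leading 2GMr/d³ term.
Δa = 2GMr/d³
   = 2 × (6.674 × 10⁻¹¹) × (8.25 × 10³⁶) × (9.92) / (8.88 × 10¹¹)³
   = 1.56 × 10⁻⁸ m/s²

1.56 × 10⁻⁸ m/s²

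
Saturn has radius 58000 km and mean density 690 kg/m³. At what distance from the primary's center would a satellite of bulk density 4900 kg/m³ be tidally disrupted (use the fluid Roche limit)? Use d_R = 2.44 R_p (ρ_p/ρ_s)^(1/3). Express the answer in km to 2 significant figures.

d_R = 2.44 × 58000 km × (690/4900)^(1/3)
    = 74000 km

74000 km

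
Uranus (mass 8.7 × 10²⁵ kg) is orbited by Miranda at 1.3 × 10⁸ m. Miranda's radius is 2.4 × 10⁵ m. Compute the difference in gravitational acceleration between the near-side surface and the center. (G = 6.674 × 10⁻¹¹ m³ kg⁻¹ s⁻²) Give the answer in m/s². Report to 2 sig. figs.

1.3 × 10⁻³ m/s²

Δg = 2GMr/d³
   = 2 × (6.674 × 10⁻¹¹) × (8.7 × 10²⁵) × (2.4 × 10⁵) / (1.3 × 10⁸)³
   = 1.3 × 10⁻³ m/s²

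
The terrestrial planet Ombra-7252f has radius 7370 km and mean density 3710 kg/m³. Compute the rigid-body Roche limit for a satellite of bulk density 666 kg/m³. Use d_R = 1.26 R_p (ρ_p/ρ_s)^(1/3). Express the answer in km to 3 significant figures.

d_R = 1.26 × 7370 km × (3710/666)^(1/3)
    = 16500 km

16500 km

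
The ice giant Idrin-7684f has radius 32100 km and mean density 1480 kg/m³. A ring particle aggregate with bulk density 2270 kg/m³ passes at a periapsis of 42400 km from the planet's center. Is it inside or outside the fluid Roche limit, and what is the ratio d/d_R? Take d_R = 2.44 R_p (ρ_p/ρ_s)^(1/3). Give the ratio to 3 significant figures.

inside; d/d_R ≈ 0.624

d_R = 2.44 × (32100 km) × (1480/2270)^(1/3) = 67920 km
d/d_R = (42400) / (67920) = 0.624
Since d/d_R < 1, the body is inside the Roche limit.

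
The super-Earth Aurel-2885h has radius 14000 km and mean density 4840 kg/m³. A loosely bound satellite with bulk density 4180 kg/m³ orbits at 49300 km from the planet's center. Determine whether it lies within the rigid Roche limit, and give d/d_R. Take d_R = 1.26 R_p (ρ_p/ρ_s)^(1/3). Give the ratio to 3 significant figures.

outside; d/d_R ≈ 2.66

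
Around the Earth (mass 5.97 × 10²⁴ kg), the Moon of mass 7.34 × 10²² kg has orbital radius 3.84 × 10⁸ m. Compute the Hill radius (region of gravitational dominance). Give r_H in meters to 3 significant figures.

r_H ≈ a (m/3M)^(1/3)
    = (3.84 × 10⁸) × (7.34 × 10²² / (3 × 5.97 × 10²⁴))^(1/3)
    = 6.15 × 10⁷ m

6.15 × 10⁷ m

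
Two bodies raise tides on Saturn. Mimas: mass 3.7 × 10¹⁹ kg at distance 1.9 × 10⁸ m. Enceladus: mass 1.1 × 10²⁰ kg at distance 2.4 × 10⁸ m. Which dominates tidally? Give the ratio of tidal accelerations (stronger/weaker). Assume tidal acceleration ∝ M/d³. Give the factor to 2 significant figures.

Enceladus, by a factor of ≈ 1.5

Compare M/d³ for the two perturbers:
Mimas: (3.7 × 10¹⁹) / (1.9 × 10⁸)³ = 5.394 × 10⁻⁶
Enceladus: (1.1 × 10²⁰) / (2.4 × 10⁸)³ = 7.957 × 10⁻⁶
Ratio (larger/smaller) = 1.5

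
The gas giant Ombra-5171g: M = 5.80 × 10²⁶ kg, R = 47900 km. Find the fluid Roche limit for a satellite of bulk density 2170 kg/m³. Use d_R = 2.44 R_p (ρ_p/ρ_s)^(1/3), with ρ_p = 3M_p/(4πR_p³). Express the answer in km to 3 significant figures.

97500 km

ρ_p = 3M_p/(4πR_p³) = 3 × (5.80 × 10²⁶) / (4π × (4.79 × 10⁷ m)³) = 1260 kg/m³
d_R = 2.44 × 47900 km × (1260/2170)^(1/3)
    = 97500 km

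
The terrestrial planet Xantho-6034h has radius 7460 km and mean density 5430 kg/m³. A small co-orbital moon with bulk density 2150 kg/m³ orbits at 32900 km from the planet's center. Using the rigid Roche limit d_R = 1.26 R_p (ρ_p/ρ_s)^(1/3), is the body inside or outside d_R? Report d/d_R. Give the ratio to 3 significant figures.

outside; d/d_R ≈ 2.57

d_R = 1.26 × (7460 km) × (5430/2150)^(1/3) = 12800 km
d/d_R = (32900) / (12800) = 2.57
Since d/d_R > 1, the body is outside the Roche limit.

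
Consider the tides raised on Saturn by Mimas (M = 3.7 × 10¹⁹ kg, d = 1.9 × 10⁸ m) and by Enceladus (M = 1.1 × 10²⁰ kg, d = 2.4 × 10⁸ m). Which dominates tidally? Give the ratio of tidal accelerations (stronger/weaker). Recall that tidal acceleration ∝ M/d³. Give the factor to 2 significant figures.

Enceladus, by a factor of ≈ 1.5

The tide-raising term goes as M/d³ (the gradient of a 1/d² field).
Mimas: (3.7 × 10¹⁹) / (1.9 × 10⁸)³ = 5.394 × 10⁻⁶
Enceladus: (1.1 × 10²⁰) / (2.4 × 10⁸)³ = 7.957 × 10⁻⁶
Ratio (larger/smaller) = 1.5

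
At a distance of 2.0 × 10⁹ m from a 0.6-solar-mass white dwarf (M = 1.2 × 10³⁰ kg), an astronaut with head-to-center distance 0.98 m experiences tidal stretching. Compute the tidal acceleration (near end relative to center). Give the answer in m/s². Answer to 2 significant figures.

The tidal stretch is the gradient of GM/d² times the body's extent r, hence the 1/d³ dependence.
Δa = 2GMr/d³
   = 2 × (6.674 × 10⁻¹¹) × (1.2 × 10³⁰) × (0.98) / (2.0 × 10⁹)³
   = 2.0 × 10⁻⁸ m/s²

2.0 × 10⁻⁸ m/s²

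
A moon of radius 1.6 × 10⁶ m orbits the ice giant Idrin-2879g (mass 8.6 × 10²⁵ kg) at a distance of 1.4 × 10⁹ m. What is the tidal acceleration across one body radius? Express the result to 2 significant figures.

a_tidal = 2GMr/d³
        = 2 × (6.674 × 10⁻¹¹) × (8.6 × 10²⁵) × (1.6 × 10⁶) / (1.4 × 10⁹)³
        = 6.7 × 10⁻⁶ m/s²

6.7 × 10⁻⁶ m/s²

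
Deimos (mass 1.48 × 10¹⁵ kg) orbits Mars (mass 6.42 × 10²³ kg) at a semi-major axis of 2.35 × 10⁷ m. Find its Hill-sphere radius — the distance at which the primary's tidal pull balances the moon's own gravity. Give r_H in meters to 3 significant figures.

r_H ≈ a (m/3M)^(1/3)
    = (2.35 × 10⁷) × (1.48 × 10¹⁵ / (3 × 6.42 × 10²³))^(1/3)
    = 2.15 × 10⁴ m

2.15 × 10⁴ m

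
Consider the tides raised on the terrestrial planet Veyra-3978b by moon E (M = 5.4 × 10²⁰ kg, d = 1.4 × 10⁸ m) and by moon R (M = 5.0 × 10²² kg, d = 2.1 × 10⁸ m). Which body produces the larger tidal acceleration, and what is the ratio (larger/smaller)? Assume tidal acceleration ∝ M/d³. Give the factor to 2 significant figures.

Moon R, by a factor of ≈ 27

The tide-raising term goes as M/d³ (the gradient of a 1/d² field).
Moon E: (5.4 × 10²⁰) / (1.4 × 10⁸)³ = 1.968 × 10⁻⁴
Moon R: (5.0 × 10²²) / (2.1 × 10⁸)³ = 5.399 × 10⁻³
Ratio (larger/smaller) = 27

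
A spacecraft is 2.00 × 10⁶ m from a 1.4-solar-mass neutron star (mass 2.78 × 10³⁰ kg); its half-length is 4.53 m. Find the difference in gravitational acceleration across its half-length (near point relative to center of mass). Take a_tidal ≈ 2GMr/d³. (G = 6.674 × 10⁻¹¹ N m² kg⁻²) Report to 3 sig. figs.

2.10 × 10² m/s²

a_tidal = 2GMr/d³
        = 2 × (6.674 × 10⁻¹¹) × (2.78 × 10³⁰) × (4.53) / (2.00 × 10⁶)³
        = 2.10 × 10² m/s²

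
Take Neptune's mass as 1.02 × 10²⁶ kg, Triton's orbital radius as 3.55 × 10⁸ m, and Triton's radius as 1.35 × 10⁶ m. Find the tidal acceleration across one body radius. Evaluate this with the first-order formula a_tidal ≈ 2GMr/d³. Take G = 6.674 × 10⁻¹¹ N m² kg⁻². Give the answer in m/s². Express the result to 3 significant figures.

Δa = 2GMr/d³
   = 2 × (6.674 × 10⁻¹¹) × (1.02 × 10²⁶) × (1.35 × 10⁶) / (3.55 × 10⁸)³
   = 4.11 × 10⁻⁴ m/s²

4.11 × 10⁻⁴ m/s²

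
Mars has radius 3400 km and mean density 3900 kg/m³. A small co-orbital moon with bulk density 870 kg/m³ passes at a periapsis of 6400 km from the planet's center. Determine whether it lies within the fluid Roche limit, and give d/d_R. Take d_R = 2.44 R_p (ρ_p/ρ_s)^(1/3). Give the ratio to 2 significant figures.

inside; d/d_R ≈ 0.47

d_R = 2.44 × (3400 km) × (3900/870)^(1/3) = 13680 km
d/d_R = (6400) / (13680) = 0.47
Since d/d_R < 1, the body is inside the Roche limit.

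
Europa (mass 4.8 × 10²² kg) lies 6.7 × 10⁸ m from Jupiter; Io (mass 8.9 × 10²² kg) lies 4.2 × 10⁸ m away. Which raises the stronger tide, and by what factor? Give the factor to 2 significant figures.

Io, by a factor of ≈ 7.5

Tidal acceleration ∝ M/d³, so compare M/d³ for each.
Europa: (4.8 × 10²²) / (6.7 × 10⁸)³ = 1.596 × 10⁻⁴
Io: (8.9 × 10²²) / (4.2 × 10⁸)³ = 1.201 × 10⁻³
Ratio (larger/smaller) = 7.5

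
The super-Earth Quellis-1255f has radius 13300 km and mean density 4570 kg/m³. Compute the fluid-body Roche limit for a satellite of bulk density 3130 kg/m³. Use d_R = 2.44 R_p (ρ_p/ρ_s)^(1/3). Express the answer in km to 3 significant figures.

36800 km

d_R = 2.44 × 13300 km × (4570/3130)^(1/3)
    = 36800 km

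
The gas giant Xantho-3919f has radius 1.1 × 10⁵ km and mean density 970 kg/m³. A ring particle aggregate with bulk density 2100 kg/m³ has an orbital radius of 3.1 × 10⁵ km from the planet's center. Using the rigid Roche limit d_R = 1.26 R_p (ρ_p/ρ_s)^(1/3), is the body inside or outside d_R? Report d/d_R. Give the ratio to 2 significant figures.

d_R = 1.26 × (1.1 × 10⁵ km) × (970/2100)^(1/3) = 1.071 × 10⁵ km
d/d_R = (3.1 × 10⁵) / (1.071 × 10⁵) = 2.9
Since d/d_R > 1, the body is outside the Roche limit.

outside; d/d_R ≈ 2.9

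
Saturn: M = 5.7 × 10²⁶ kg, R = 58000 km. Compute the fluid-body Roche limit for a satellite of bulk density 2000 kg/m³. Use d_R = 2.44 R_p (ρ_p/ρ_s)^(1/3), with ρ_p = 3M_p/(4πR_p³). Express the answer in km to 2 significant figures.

ρ_p = 3M_p/(4πR_p³) = 3 × (5.7 × 10²⁶) / (4π × (5.8 × 10⁷ m)³) = 700 kg/m³
d_R = 2.44 × 58000 km × (700/2000)^(1/3)
    = 1.0 × 10⁵ km

1.0 × 10⁵ km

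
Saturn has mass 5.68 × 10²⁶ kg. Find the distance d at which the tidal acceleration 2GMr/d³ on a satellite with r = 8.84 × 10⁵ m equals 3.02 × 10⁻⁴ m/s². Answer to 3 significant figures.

2GMr/d³ = a_tidal  ⇒  d = (2GMr / a_tidal)^(1/3)
d = (2 × 6.674×10⁻¹¹ × (5.68 × 10²⁶) × (8.84 × 10⁵) / (3.02 × 10⁻⁴))^(1/3)
  = 6.05 × 10⁸ m

6.05 × 10⁸ m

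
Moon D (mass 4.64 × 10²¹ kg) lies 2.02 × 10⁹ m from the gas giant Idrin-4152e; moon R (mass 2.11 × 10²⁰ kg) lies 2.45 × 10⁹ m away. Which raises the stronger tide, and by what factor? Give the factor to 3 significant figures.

Moon D, by a factor of ≈ 39.2

Tidal stretch scales as M/d³; compute that for each body.
Moon D: (4.64 × 10²¹) / (2.02 × 10⁹)³ = 5.629 × 10⁻⁷
Moon R: (2.11 × 10²⁰) / (2.45 × 10⁹)³ = 1.435 × 10⁻⁸
Ratio (larger/smaller) = 39.2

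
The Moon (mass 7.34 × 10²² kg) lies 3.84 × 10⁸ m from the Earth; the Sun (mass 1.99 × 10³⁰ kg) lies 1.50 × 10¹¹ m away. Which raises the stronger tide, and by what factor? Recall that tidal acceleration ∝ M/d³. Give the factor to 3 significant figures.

Tidal stretch scales as M/d³; compute that for each body.
The Moon: (7.34 × 10²²) / (3.84 × 10⁸)³ = 1.296 × 10⁻³
The Sun: (1.99 × 10³⁰) / (1.50 × 10¹¹)³ = 5.896 × 10⁻⁴
Ratio (larger/smaller) = 2.20

The Moon, by a factor of ≈ 2.20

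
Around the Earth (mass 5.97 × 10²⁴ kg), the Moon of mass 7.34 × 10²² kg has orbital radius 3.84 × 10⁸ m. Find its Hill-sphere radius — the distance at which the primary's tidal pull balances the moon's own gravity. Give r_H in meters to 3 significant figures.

6.15 × 10⁷ m

r_H ≈ a (m/3M)^(1/3)
    = (3.84 × 10⁸) × (7.34 × 10²² / (3 × 5.97 × 10²⁴))^(1/3)
    = 6.15 × 10⁷ m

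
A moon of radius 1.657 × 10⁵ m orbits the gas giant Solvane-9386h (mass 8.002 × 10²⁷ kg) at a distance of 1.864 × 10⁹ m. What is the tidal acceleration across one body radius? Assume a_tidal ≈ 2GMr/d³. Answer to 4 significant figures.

2.733 × 10⁻⁵ m/s²

Δa = 2GMr/d³
   = 2 × (6.674 × 10⁻¹¹) × (8.002 × 10²⁷) × (1.657 × 10⁵) / (1.864 × 10⁹)³
   = 2.733 × 10⁻⁵ m/s²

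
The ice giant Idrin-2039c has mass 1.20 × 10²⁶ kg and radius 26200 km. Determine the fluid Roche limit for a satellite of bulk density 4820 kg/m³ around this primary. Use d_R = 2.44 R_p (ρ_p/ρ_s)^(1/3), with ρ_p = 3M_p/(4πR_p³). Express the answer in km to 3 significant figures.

ρ_p = 3M_p/(4πR_p³) = 3 × (1.20 × 10²⁶) / (4π × (2.62 × 10⁷ m)³) = 1590 kg/m³
d_R = 2.44 × 26200 km × (1590/4820)^(1/3)
    = 44200 km

44200 km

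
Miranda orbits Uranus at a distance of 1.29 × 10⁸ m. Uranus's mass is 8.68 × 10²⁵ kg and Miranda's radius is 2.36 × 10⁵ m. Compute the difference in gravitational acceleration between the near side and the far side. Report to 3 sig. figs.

a_tidal = 4GMr/d³
        = 4 × (6.674 × 10⁻¹¹) × (8.68 × 10²⁵) × (2.36 × 10⁵) / (1.29 × 10⁸)³
        = 2.55 × 10⁻³ m/s²

2.55 × 10⁻³ m/s²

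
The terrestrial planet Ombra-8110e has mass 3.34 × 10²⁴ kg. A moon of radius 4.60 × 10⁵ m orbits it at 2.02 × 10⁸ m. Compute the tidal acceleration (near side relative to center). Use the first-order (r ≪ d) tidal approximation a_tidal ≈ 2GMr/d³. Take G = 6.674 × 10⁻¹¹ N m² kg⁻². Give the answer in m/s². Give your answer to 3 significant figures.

2.49 × 10⁻⁵ m/s²

a_tidal = 2GMr/d³
        = 2 × (6.674 × 10⁻¹¹) × (3.34 × 10²⁴) × (4.60 × 10⁵) / (2.02 × 10⁸)³
        = 2.49 × 10⁻⁵ m/s²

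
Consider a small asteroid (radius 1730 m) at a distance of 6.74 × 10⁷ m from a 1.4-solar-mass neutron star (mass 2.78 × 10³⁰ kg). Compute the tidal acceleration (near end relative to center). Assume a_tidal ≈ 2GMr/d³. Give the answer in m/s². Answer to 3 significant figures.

a_tidal = 2GMr/d³
        = 2 × (6.674 × 10⁻¹¹) × (2.78 × 10³⁰) × (1730) / (6.74 × 10⁷)³
        = 2.10 m/s²

2.10 m/s²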